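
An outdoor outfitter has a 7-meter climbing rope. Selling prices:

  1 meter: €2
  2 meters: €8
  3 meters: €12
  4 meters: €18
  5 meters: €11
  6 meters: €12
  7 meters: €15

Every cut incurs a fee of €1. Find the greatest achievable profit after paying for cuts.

29

Let v[k] be the best obtainable value from length k. For each k, try every first piece i and keep the best of price[i] + v[k−i] minus the 1 cut fee when i<k.
v[1] = 2
v[2] = 8
v[3] = 12
v[4] = 18
v[5] = 19  (first piece 1, then v[4]=18)
v[6] = 25  (first piece 2, then v[4]=18)
v[7] = 29  (first piece 3, then v[4]=18)
One optimal plan: pieces 4 + 3 (1 cut) → €30 − €1 = €29.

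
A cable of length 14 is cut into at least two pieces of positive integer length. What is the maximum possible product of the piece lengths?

162

Let m[k] be the best product for length k (with at least one cut). For each first piece i, the rest contributes max(k−i, m[k−i]).
m[2] = 1×max(1,0) = 1×1 = 1
m[3] = max(1×2, 2×1) = 2
m[4] = max(1×3, 2×2, 3×1) = 4
m[5] = max(1×4, 2×3, 3×2, 4×1) = 6
m[6] = max(1×6, 2×4, 3×3, 4×2, 5×1) = 9
m[7] = max(1×9, 2×6, 3×4, 4×3, 5×2, 6×1) = 12
m[8] = max(1×12, 2×9, 3×6, …, 6×2, 7×1) = 18
m[9] = max(1×18, 2×12, 3×9, …, 7×2, 8×1) = 27
m[10] = max(1×27, 2×18, 3×12, …, 8×2, 9×1) = 36
m[11] = max(1×36, 2×27, 3×18, …, 9×2, 10×1) = 54
m[12] = max(1×54, 2×36, 3×27, …, 10×2, 11×1) = 81
m[13] = max(1×81, 2×54, 3×36, …, 11×2, 12×1) = 108
m[14] = max(1×108, 2×81, 3×54, …, 12×2, 13×1) = 162
One optimal split: 3 + 3 + 3 + 3 + 2; product 3×3×3×3×2 = 162.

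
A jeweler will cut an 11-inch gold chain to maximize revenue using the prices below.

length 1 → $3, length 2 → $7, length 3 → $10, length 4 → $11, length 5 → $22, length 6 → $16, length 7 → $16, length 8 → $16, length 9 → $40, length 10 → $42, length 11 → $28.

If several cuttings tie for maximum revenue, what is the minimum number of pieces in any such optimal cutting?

2

Let r[k] be the best obtainable value from length k. For each k, try every first piece i and keep the best of price[i] + r[k−i].
r[1] = 3
r[2] = 7
r[3] = 10  (first piece 1, then r[2]=7)
r[4] = 14  (first piece 2, then r[2]=7)
r[5] = 22
r[6] = 25  (first piece 1, then r[5]=22)
r[7] = 29  (first piece 2, then r[5]=22)
r[8] = 32  (first piece 1, then r[7]=29)
r[9] = 40
r[10] = 44  (first piece 5, then r[5]=22)
r[11] = 47  (first piece 1, then r[10]=44)
Maximum revenue is $47.
Now minimize piece count subject to staying optimal: for each k, pieces[k] = 1 + min over i with p[i]+r[k−i]=r[k] of pieces[k−i].
pieces[8] = 2
pieces[9] = 1
pieces[10] = 2
pieces[11] = 2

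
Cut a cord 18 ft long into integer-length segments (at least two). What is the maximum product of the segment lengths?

Fill P[k] for k=2..18: at each k try every first piece i and multiply by the better of (k−i) uncut or P[k−i].
P[2] = 1*max(1,0) = 1*1 = 1
P[3] = 1*max(2,1) = 1*2 = 2
P[4] = 2*max(2,1) = 2*2 = 4
P[5] = 2*max(3,2) = 2*3 = 6
P[6] = 3*max(3,2) = 3*3 = 9
P[7] = 2*max(5,6) = 2*6 = 12
P[8] = 2*max(6,9) = 2*9 = 18
P[9] = 3*max(6,9) = 3*9 = 27
P[10] = 2*max(8,18) = 2*18 = 36
P[11] = 2*max(9,27) = 2*27 = 54
P[12] = 3*max(9,27) = 3*27 = 81
P[13] = 2*max(11,54) = 2*54 = 108
P[14] = 2*max(12,81) = 2*81 = 162
P[15] = 3*max(12,81) = 3*81 = 243
P[16] = 2*max(14,162) = 2*162 = 324
P[17] = 2*max(15,243) = 2*243 = 486
P[18] = 3*max(15,243) = 3*243 = 729
One optimal split: 3 + 3 + 3 + 3 + 3 + 3; product 3*3*3*3*3*3 = 729.

729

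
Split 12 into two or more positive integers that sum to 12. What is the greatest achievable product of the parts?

81

Fill prod[k] for k=2..12: at each k try every first piece i and multiply by the better of (k−i) uncut or prod[k−i].
Small cases: prod[2]=1, prod[3]=2, prod[4]=4.
prod[5] = 2×max(3,2) = 2×3 = 6
prod[6] = 3×max(3,2) = 3×3 = 9
prod[7] = 2×max(5,6) = 2×6 = 12
prod[8] = 2×max(6,9) = 2×9 = 18
prod[9] = 3×max(6,9) = 3×9 = 27
prod[10] = 2×max(8,18) = 2×18 = 36
prod[11] = 2×max(9,27) = 2×27 = 54
prod[12] = 3×max(9,27) = 3×27 = 81
One optimal split: 3 + 3 + 3 + 3; product 3×3×3×3 = 81.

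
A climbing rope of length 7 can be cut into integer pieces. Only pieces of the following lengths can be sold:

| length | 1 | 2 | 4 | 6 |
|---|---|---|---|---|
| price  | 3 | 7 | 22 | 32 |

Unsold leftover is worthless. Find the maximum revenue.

35

Consider every possible first cut. r[k] is the best of p[i]+r[k−i] over all sellable i≤k.
r[1] = 3
r[2] = 7
r[3] = 10  (first piece 1, then r[2]=7)
r[4] = 22
r[5] = 25  (first piece 1, then r[4]=22)
r[6] = 32
r[7] = 35  (first piece 1, then r[6]=32)
One optimal cutting: 6 + 1 → €35.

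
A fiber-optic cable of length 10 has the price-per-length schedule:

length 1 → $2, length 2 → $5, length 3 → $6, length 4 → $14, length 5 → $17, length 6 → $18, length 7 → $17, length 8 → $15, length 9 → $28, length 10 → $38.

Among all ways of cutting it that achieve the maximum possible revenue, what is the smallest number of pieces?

1

Consider every possible first cut. r[k] is the best of p[i]+r[k−i] over all sellable i≤k.
r[1] = 2
r[2] = max(2+2, 5+0) = 5
r[3] = max(2+5, 5+2, 6+0) = 7
r[4] = max(2+7, 5+5, 6+2, 14+0) = 14
r[5] = max(2+14, 5+7, 6+5, 14+2, 17+0) = 17
r[6] = max(2+17, 5+14, 6+7, 14+5, 17+2, 18+0) = 19
r[7] = max(2+19, 5+17, 6+14, …, 18+2, 17+0) = 22
r[8] = max(2+22, 5+19, 6+17, …, 17+2, 15+0) = 28
r[9] = max(2+28, 5+22, 6+19, …, 15+2, 28+0) = 31
r[10] = max(2+31, 5+28, 6+22, …, 28+2, 38+0) = 38
Maximum revenue is $38.
Now minimize piece count subject to staying optimal: for each k, pieces[k] = 1 + min over i with p[i]+r[k−i]=r[k] of pieces[k−i].
pieces[7] = 2
pieces[8] = 2
pieces[9] = 2
pieces[10] = 1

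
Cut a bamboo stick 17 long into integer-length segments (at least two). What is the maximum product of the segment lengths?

486

Define g[k] = max over 1≤i<k of i · max(k−i, g[k−i]); the inner max lets the remainder stay uncut if that's better.
g[2] = 1·max(1,0) = 1·1 = 1
g[3] = 1·max(2,1) = 1·2 = 2
g[4] = 2·max(2,1) = 2·2 = 4
g[5] = 2·max(3,2) = 2·3 = 6
g[6] = 3·max(3,2) = 3·3 = 9
g[7] = 2·max(5,6) = 2·6 = 12
g[8] = 2·max(6,9) = 2·9 = 18
g[9] = 3·max(6,9) = 3·9 = 27
g[10] = 2·max(8,18) = 2·18 = 36
g[11] = 2·max(9,27) = 2·27 = 54
g[12] = 3·max(9,27) = 3·27 = 81
g[13] = 2·max(11,54) = 2·54 = 108
g[14] = 2·max(12,81) = 2·81 = 162
g[15] = 3·max(12,81) = 3·81 = 243
g[16] = 2·max(14,162) = 2·162 = 324
g[17] = 2·max(15,243) = 2·243 = 486
One optimal split: 3 + 3 + 3 + 3 + 3 + 2; product 3·3·3·3·3·2 = 486.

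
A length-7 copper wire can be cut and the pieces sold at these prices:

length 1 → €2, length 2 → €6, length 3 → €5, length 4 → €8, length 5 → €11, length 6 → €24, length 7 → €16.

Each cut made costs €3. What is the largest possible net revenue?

Consider every possible first cut. v[k] is the best of p[i]+v[k−i] over all sellable i≤k, charging 3 whenever i<k.
v[1] = 2
v[2] = 6
v[3] = 5  (first piece 1, then v[2]=6)
v[4] = 9  (first piece 2, then v[2]=6)
v[5] = 11
v[6] = 24
v[7] = 23  (first piece 1, then v[6]=24)
One optimal plan: pieces 6 + 1 (1 cut) → €26 − €3 = €23.

23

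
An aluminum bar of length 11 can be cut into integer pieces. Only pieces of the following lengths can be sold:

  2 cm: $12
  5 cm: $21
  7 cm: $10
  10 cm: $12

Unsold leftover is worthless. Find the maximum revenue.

60

Consider every possible first cut. f[k] is the best of p[i]+f[k−i] over all sellable i≤k.
f[1] = 0
f[2] = 12
f[3] = 12
f[4] = 24  (first piece 2, then f[2]=12)
f[5] = 24
f[6] = 36  (first piece 2, then f[4]=24)
f[7] = 36
f[8] = 48  (first piece 2, then f[6]=36)
f[9] = 48
f[10] = 60  (first piece 2, then f[8]=48)
f[11] = 60
One optimal cutting: pieces 2 + 2 + 2 + 2 + 2 with 1 cm of scrap → $60.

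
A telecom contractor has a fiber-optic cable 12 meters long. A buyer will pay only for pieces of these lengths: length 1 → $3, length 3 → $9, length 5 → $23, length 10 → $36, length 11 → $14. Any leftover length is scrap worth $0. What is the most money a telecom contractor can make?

Build r[k] bottom-up: r[k] = max over allowed piece i of (p[i] + r[k−i]).
r[1] = 3
r[2] = 6  (first piece 1, then r[1]=3)
r[3] = 9  (first piece 1, then r[2]=6)
r[4] = 12  (first piece 1, then r[3]=9)
r[5] = 23
r[6] = 26  (first piece 1, then r[5]=23)
r[7] = 29  (first piece 1, then r[6]=26)
r[8] = 32  (first piece 1, then r[7]=29)
r[9] = 35  (first piece 1, then r[8]=32)
r[10] = 46  (first piece 5, then r[5]=23)
r[11] = 49  (first piece 1, then r[10]=46)
r[12] = 52  (first piece 1, then r[11]=49)
One optimal cutting: 5 + 5 + 1 + 1 → $52.

52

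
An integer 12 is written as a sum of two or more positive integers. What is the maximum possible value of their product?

Let m[k] be the best product for length k (with at least one cut). For each first piece i, the rest contributes max(k−i, m[k−i]).
m[2] = 1·max(1,0) = 1·1 = 1
m[3] = max(1·2, 2·1) = 2
m[4] = max(1·3, 2·2, 3·1) = 4
m[5] = max(1·4, 2·3, 3·2, 4·1) = 6
m[6] = max(1·6, 2·4, 3·3, 4·2, 5·1) = 9
m[7] = max(1·9, 2·6, 3·4, 4·3, 5·2, 6·1) = 12
m[8] = max(1·12, 2·9, 3·6, …, 6·2, 7·1) = 18
m[9] = max(1·18, 2·12, 3·9, …, 7·2, 8·1) = 27
m[10] = max(1·27, 2·18, 3·12, …, 8·2, 9·1) = 36
m[11] = max(1·36, 2·27, 3·18, …, 9·2, 10·1) = 54
m[12] = max(1·54, 2·36, 3·27, …, 10·2, 11·1) = 81
One optimal split: 3 + 3 + 3 + 3; product 3·3·3·3 = 81.

81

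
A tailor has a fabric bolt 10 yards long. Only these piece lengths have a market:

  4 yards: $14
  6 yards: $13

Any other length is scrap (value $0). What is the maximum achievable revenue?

Build r[k] bottom-up: r[k] = max over allowed piece i of (p[i] + r[k−i]).
r[1] = 0
r[2] = 0
r[3] = 0
r[4] = 14
r[5] = 14
r[6] = max(14+0, 13+0) = 14
r[7] = max(14+0, 13+0) = 14
r[8] = max(14+14, 13+0) = 28
r[9] = max(14+14, 13+0) = 28
r[10] = max(14+14, 13+14) = 28
One optimal cutting: pieces 4 + 4 with 2 yards of scrap → $28.

28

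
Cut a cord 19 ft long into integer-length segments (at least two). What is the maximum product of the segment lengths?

Fill P[k] for k=2..19: at each k try every first piece i and multiply by the better of (k−i) uncut or P[k−i].
P[2] = 1*max(1,0) = 1*1 = 1
P[3] = 1*max(2,1) = 1*2 = 2
P[4] = 2*max(2,1) = 2*2 = 4
P[5] = 2*max(3,2) = 2*3 = 6
P[6] = 3*max(3,2) = 3*3 = 9
P[7] = 2*max(5,6) = 2*6 = 12
P[8] = 2*max(6,9) = 2*9 = 18
P[9] = 3*max(6,9) = 3*9 = 27
P[10] = 2*max(8,18) = 2*18 = 36
P[11] = 2*max(9,27) = 2*27 = 54
P[12] = 3*max(9,27) = 3*27 = 81
P[13] = 2*max(11,54) = 2*54 = 108
P[14] = 2*max(12,81) = 2*81 = 162
P[15] = 3*max(12,81) = 3*81 = 243
P[16] = 2*max(14,162) = 2*162 = 324
P[17] = 2*max(15,243) = 2*243 = 486
P[18] = 3*max(15,243) = 3*243 = 729
P[19] = 2*max(17,486) = 2*486 = 972
One optimal split: 3 + 3 + 3 + 3 + 3 + 2 + 2; product 3*3*3*3*3*2*2 = 972.

972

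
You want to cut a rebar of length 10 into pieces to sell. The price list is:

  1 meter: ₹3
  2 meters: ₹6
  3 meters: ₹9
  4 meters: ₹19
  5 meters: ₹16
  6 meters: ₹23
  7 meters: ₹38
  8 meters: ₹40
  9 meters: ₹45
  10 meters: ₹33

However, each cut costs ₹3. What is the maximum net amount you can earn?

Consider every possible first cut. v[k] is the best of p[i]+v[k−i] over all sellable i≤k, charging 3 whenever i<k.
v[1] = 3
v[2] = 6
v[3] = 9
v[4] = 19
v[5] = 19  (first piece 1, then v[4]=19)
v[6] = 23
v[7] = 38
v[8] = 40
v[9] = 45
v[10] = 45  (first piece 1, then v[9]=45)
One optimal plan: pieces 9 + 1 (1 cut) → ₹48 − ₹3 = ₹45.

45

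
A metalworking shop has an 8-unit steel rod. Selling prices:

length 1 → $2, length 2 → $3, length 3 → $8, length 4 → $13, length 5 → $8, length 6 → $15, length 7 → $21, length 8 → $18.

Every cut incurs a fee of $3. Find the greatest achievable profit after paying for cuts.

Consider every possible first cut. r[k] is the best of p[i]+r[k−i] over all sellable i≤k, charging 3 whenever i<k.
r[1] = 2
r[2] = 3
r[3] = 8
r[4] = 13
r[5] = 12  (first piece 1, then r[4]=13)
r[6] = 15
r[7] = 21
r[8] = 23  (first piece 4, then r[4]=13)
One optimal plan: pieces 4 + 4 (1 cut) → $26 − $3 = $23.

23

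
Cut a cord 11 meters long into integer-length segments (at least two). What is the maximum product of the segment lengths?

54

Let g[k] be the best product for length k (with at least one cut). For each first piece i, the rest contributes max(k−i, g[k−i]).
g[2] = 1·max(1,0) = 1·1 = 1
g[3] = max(1·2, 2·1) = 2
g[4] = max(1·3, 2·2, 3·1) = 4
g[5] = max(1·4, 2·3, 3·2, 4·1) = 6
g[6] = max(1·6, 2·4, 3·3, 4·2, 5·1) = 9
g[7] = max(1·9, 2·6, 3·4, 4·3, 5·2, 6·1) = 12
g[8] = max(1·12, 2·9, 3·6, …, 6·2, 7·1) = 18
g[9] = max(1·18, 2·12, 3·9, …, 7·2, 8·1) = 27
g[10] = max(1·27, 2·18, 3·12, …, 8·2, 9·1) = 36
g[11] = max(1·36, 2·27, 3·18, …, 9·2, 10·1) = 54
One optimal split: 3 + 3 + 3 + 2; product 3·3·3·2 = 54.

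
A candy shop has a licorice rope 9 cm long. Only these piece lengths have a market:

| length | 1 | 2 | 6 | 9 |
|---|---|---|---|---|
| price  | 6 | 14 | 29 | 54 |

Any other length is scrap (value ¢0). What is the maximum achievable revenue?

Let r[k] be the best obtainable value from length k. For each k, try every first piece i and keep the best of price[i] + r[k−i].
r[1] = 6
r[2] = max(6+6, 14+0) = 14
r[3] = max(6+14, 14+6) = 20
r[4] = max(6+20, 14+14) = 28
r[5] = max(6+28, 14+20) = 34
r[6] = max(6+34, 14+28, 29+0) = 42
r[7] = max(6+42, 14+34, 29+6) = 48
r[8] = max(6+48, 14+42, 29+14) = 56
r[9] = max(6+56, 14+48, 29+20, 54+0) = 62
One optimal cutting: 2 + 2 + 2 + 2 + 1 → ¢62.

62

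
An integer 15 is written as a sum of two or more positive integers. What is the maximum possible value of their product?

Let P[k] be the best product for length k (with at least one cut). For each first piece i, the rest contributes max(k−i, P[k−i]).
P[2] = 1×max(1,0) = 1×1 = 1
P[3] = max(1×2, 2×1) = 2
P[4] = max(1×3, 2×2, 3×1) = 4
P[5] = max(1×4, 2×3, 3×2, 4×1) = 6
P[6] = max(1×6, 2×4, 3×3, 4×2, 5×1) = 9
P[7] = max(1×9, 2×6, 3×4, 4×3, 5×2, 6×1) = 12
P[8] = max(1×12, 2×9, 3×6, …, 6×2, 7×1) = 18
P[9] = max(1×18, 2×12, 3×9, …, 7×2, 8×1) = 27
P[10] = max(1×27, 2×18, 3×12, …, 8×2, 9×1) = 36
P[11] = max(1×36, 2×27, 3×18, …, 9×2, 10×1) = 54
P[12] = max(1×54, 2×36, 3×27, …, 10×2, 11×1) = 81
P[13] = max(1×81, 2×54, 3×36, …, 11×2, 12×1) = 108
P[14] = max(1×108, 2×81, 3×54, …, 12×2, 13×1) = 162
P[15] = max(1×162, 2×108, 3×81, …, 13×2, 14×1) = 243
One optimal split: 3 + 3 + 3 + 3 + 3; product 3×3×3×3×3 = 243.

243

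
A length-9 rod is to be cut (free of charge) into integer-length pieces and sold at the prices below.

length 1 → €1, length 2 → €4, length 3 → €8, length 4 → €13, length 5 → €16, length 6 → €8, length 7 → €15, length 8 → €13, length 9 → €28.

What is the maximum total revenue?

29

Let R[k] be the best obtainable value from length k. For each k, try every first piece i and keep the best of price[i] + R[k−i].
R[1] = 1
R[2] = max(1+1, 4+0) = 4
R[3] = max(1+4, 4+1, 8+0) = 8
R[4] = max(1+8, 4+4, 8+1, 13+0) = 13
R[5] = max(1+13, 4+8, 8+4, 13+1, 16+0) = 16
R[6] = max(1+16, 4+13, 8+8, 13+4, 16+1, 8+0) = 17
R[7] = max(1+17, 4+16, 8+13, …, 8+1, 15+0) = 21
R[8] = max(1+21, 4+17, 8+16, …, 15+1, 13+0) = 26
R[9] = max(1+26, 4+21, 8+17, …, 13+1, 28+0) = 29
One optimal cutting: 5 + 4 → €16 + €13 = €29.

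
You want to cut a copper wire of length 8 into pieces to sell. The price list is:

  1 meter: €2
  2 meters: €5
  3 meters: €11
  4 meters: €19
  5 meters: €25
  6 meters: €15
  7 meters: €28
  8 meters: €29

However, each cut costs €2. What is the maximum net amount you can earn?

Build net[k] bottom-up: net[k] = max over allowed piece i of (p[i] + net[k−i]) − 2 per cut.
net[1] = 2
net[2] = 5
net[3] = 11
net[4] = 19
net[5] = 25
net[6] = 25  (first piece 1, then net[5]=25)
net[7] = 28  (first piece 2, then net[5]=25)
net[8] = 36  (first piece 4, then net[4]=19)
One optimal plan: pieces 4 + 4 (1 cut) → €38 − €2 = €36.

36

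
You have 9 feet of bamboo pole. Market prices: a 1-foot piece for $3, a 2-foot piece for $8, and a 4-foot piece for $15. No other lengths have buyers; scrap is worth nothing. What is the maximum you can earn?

35

Consider every possible first cut. best[k] is the best of p[i]+best[k−i] over all sellable i≤k.
best[1] = 3
best[2] = max(3+3, 8+0) = 8
best[3] = max(3+8, 8+3) = 11
best[4] = max(3+11, 8+8, 15+0) = 16
best[5] = max(3+16, 8+11, 15+3) = 19
best[6] = max(3+19, 8+16, 15+8) = 24
best[7] = max(3+24, 8+19, 15+11) = 27
best[8] = max(3+27, 8+24, 15+16) = 32
best[9] = max(3+32, 8+27, 15+19) = 35
One optimal cutting: 2 + 2 + 2 + 2 + 1 → $35.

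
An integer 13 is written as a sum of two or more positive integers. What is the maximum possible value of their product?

Define f[k] = max over 1≤i<k of i · max(k−i, f[k−i]); the inner max lets the remainder stay uncut if that's better.
f[2] = 1·max(1,0) = 1·1 = 1
f[3] = max(1·2, 2·1) = 2
f[4] = max(1·3, 2·2, 3·1) = 4
f[5] = max(1·4, 2·3, 3·2, 4·1) = 6
f[6] = max(1·6, 2·4, 3·3, 4·2, 5·1) = 9
f[7] = max(1·9, 2·6, 3·4, 4·3, 5·2, 6·1) = 12
f[8] = max(1·12, 2·9, 3·6, …, 6·2, 7·1) = 18
f[9] = max(1·18, 2·12, 3·9, …, 7·2, 8·1) = 27
f[10] = max(1·27, 2·18, 3·12, …, 8·2, 9·1) = 36
f[11] = max(1·36, 2·27, 3·18, …, 9·2, 10·1) = 54
f[12] = max(1·54, 2·36, 3·27, …, 10·2, 11·1) = 81
f[13] = max(1·81, 2·54, 3·36, …, 11·2, 12·1) = 108
One optimal split: 3 + 3 + 3 + 2 + 2; product 3·3·3·2·2 = 108.

108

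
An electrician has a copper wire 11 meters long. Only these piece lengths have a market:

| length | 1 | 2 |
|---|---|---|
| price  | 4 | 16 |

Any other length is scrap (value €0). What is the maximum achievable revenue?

84

Let r[k] be the best obtainable value from length k. For each k, try every first piece i and keep the best of price[i] + r[k−i].
r[1] = 4
r[2] = max(4+4, 16+0) = 16
r[3] = max(4+16, 16+4) = 20
r[4] = max(4+20, 16+16) = 32
r[5] = max(4+32, 16+20) = 36
r[6] = max(4+36, 16+32) = 48
r[7] = max(4+48, 16+36) = 52
r[8] = max(4+52, 16+48) = 64
r[9] = max(4+64, 16+52) = 68
r[10] = max(4+68, 16+64) = 80
r[11] = max(4+80, 16+68) = 84
One optimal cutting: 2 + 2 + 2 + 2 + 2 + 1 → €84.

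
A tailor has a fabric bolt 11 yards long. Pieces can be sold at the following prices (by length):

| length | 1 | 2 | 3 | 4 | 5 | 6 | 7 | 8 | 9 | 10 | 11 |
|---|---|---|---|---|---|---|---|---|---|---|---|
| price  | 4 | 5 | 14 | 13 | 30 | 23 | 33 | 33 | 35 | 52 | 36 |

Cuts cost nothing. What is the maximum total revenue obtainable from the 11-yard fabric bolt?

64

Build best[k] bottom-up: best[k] = max over allowed piece i of (p[i] + best[k−i]).
best[1] = 4
best[2] = max(4+4, 5+0) = 8
best[3] = max(4+8, 5+4, 14+0) = 14
best[4] = max(4+14, 5+8, 14+4, 13+0) = 18
best[5] = max(4+18, 5+14, 14+8, 13+4, 30+0) = 30
best[6] = max(4+30, 5+18, 14+14, 13+8, 30+4, 23+0) = 34
best[7] = max(4+34, 5+30, 14+18, …, 23+4, 33+0) = 38
best[8] = max(4+38, 5+34, 14+30, …, 33+4, 33+0) = 44
best[9] = max(4+44, 5+38, 14+34, …, 33+4, 35+0) = 48
best[10] = max(4+48, 5+44, 14+38, …, 35+4, 52+0) = 60
best[11] = max(4+60, 5+48, 14+44, …, 52+4, 36+0) = 64
One optimal cutting: 5 + 5 + 1 → $30 + $30 + $4 = $64.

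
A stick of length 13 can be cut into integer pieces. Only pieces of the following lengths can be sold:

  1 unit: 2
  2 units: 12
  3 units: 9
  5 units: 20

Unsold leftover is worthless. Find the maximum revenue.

74

Consider every possible first cut. f[k] is the best of p[i]+f[k−i] over all sellable i≤k.
f[1] = 2
f[2] = max(2+2, 12+0) = 12
f[3] = max(2+12, 12+2, 9+0) = 14
f[4] = max(2+14, 12+12, 9+2) = 24
f[5] = max(2+24, 12+14, 9+12, 20+0) = 26
f[6] = max(2+26, 12+24, 9+14, 20+2) = 36
f[7] = max(2+36, 12+26, 9+24, 20+12) = 38
f[8] = max(2+38, 12+36, 9+26, 20+14) = 48
f[9] = max(2+48, 12+38, 9+36, 20+24) = 50
f[10] = max(2+50, 12+48, 9+38, 20+26) = 60
f[11] = max(2+60, 12+50, 9+48, 20+36) = 62
f[12] = max(2+62, 12+60, 9+50, 20+38) = 72
f[13] = max(2+72, 12+62, 9+60, 20+48) = 74
One optimal cutting: 2 + 2 + 2 + 2 + 2 + 2 + 1 → 74.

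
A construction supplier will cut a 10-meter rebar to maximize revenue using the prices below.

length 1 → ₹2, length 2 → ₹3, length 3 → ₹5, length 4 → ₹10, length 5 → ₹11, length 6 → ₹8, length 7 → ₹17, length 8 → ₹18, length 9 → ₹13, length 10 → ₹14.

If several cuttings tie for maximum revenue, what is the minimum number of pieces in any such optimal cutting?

4

Consider every possible first cut. r[k] is the best of p[i]+r[k−i] over all sellable i≤k.
r[1] = 2
r[2] = 4  (first piece 1, then r[1]=2)
r[3] = 6  (first piece 1, then r[2]=4)
r[4] = 10
r[5] = 12  (first piece 1, then r[4]=10)
r[6] = 14  (first piece 1, then r[5]=12)
r[7] = 17
r[8] = 20  (first piece 4, then r[4]=10)
r[9] = 22  (first piece 1, then r[8]=20)
r[10] = 24  (first piece 1, then r[9]=22)
Maximum revenue is ₹24.
Now minimize piece count subject to staying optimal: for each k, pieces[k] = 1 + min over i with p[i]+r[k−i]=r[k] of pieces[k−i].
pieces[7] = 1
pieces[8] = 2
pieces[9] = 3
pieces[10] = 4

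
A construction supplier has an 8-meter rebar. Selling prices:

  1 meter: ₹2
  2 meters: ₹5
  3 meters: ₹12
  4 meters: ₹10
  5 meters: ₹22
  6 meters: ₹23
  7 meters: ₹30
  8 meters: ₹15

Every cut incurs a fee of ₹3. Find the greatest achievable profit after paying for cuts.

Let net[k] be the best obtainable value from length k. For each k, try every first piece i and keep the best of price[i] + net[k−i] minus the 3 cut fee when i<k.
net[1] = 2
net[2] = max(2+2-3, 5+0) = 5
net[3] = max(2+5-3, 5+2-3, 12+0) = 12
net[4] = max(2+12-3, 5+5-3, 12+2-3, 10+0) = 11
net[5] = max(2+11-3, 5+12-3, 12+5-3, 10+2-3, 22+0) = 22
net[6] = max(2+22-3, 5+11-3, 12+12-3, 10+5-3, 22+2-3, 23+0) = 23
net[7] = max(2+23-3, 5+22-3, 12+11-3, …, 23+2-3, 30+0) = 30
net[8] = max(2+30-3, 5+23-3, 12+22-3, …, 30+2-3, 15+0) = 31
One optimal plan: pieces 5 + 3 (1 cut) → ₹34 − ₹3 = ₹31.

31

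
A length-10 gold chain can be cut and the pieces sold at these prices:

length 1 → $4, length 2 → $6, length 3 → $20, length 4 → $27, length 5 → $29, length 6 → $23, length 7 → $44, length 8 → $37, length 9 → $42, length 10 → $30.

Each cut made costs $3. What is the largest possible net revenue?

61

Build net[k] bottom-up: net[k] = max over allowed piece i of (p[i] + net[k−i]) − 3 per cut.
net[1] = 4
net[2] = max(4+4-3, 6+0) = 6
net[3] = max(4+6-3, 6+4-3, 20+0) = 20
net[4] = max(4+20-3, 6+6-3, 20+4-3, 27+0) = 27
net[5] = max(4+27-3, 6+20-3, 20+6-3, 27+4-3, 29+0) = 29
net[6] = max(4+29-3, 6+27-3, 20+20-3, 27+6-3, 29+4-3, 23+0) = 37
net[7] = max(4+37-3, 6+29-3, 20+27-3, …, 23+4-3, 44+0) = 44
net[8] = max(4+44-3, 6+37-3, 20+29-3, …, 44+4-3, 37+0) = 51
net[9] = max(4+51-3, 6+44-3, 20+37-3, …, 37+4-3, 42+0) = 54
net[10] = max(4+54-3, 6+51-3, 20+44-3, …, 42+4-3, 30+0) = 61
One optimal plan: pieces 4 + 3 + 3 (2 cuts) → $67 − $6 = $61.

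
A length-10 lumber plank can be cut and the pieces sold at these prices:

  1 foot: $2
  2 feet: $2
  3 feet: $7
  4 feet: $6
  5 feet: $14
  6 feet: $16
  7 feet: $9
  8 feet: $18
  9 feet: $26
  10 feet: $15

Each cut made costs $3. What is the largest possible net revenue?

25

Let v[k] be the best obtainable value from length k. For each k, try every first piece i and keep the best of price[i] + v[k−i] minus the 3 cut fee when i<k.
v[1] = 2
v[2] = max(2+2-3, 2+0) = 2
v[3] = max(2+2-3, 2+2-3, 7+0) = 7
v[4] = max(2+7-3, 2+2-3, 7+2-3, 6+0) = 6
v[5] = max(2+6-3, 2+7-3, 7+2-3, 6+2-3, 14+0) = 14
v[6] = max(2+14-3, 2+6-3, 7+7-3, 6+2-3, 14+2-3, 16+0) = 16
v[7] = max(2+16-3, 2+14-3, 7+6-3, …, 16+2-3, 9+0) = 15
v[8] = max(2+15-3, 2+16-3, 7+14-3, …, 9+2-3, 18+0) = 18
v[9] = max(2+18-3, 2+15-3, 7+16-3, …, 18+2-3, 26+0) = 26
v[10] = max(2+26-3, 2+18-3, 7+15-3, …, 26+2-3, 15+0) = 25
One optimal plan: pieces 9 + 1 (1 cut) → $28 − $3 = $25.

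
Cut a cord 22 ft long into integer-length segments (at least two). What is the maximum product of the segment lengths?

2916

Let m[k] be the best product for length k (with at least one cut). For each first piece i, the rest contributes max(k−i, m[k−i]).
m[2] = 1·max(1,0) = 1·1 = 1
m[3] = 1·max(2,1) = 1·2 = 2
m[4] = 2·max(2,1) = 2·2 = 4
m[5] = 2·max(3,2) = 2·3 = 6
m[6] = 3·max(3,2) = 3·3 = 9
m[7] = 2·max(5,6) = 2·6 = 12
m[8] = 2·max(6,9) = 2·9 = 18
m[9] = 3·max(6,9) = 3·9 = 27
m[10] = 2·max(8,18) = 2·18 = 36
m[11] = 2·max(9,27) = 2·27 = 54
m[12] = 3·max(9,27) = 3·27 = 81
m[13] = 2·max(11,54) = 2·54 = 108
m[14] = 2·max(12,81) = 2·81 = 162
m[15] = 3·max(12,81) = 3·81 = 243
m[16] = 2·max(14,162) = 2·162 = 324
m[17] = 2·max(15,243) = 2·243 = 486
m[18] = 3·max(15,243) = 3·243 = 729
m[19] = 2·max(17,486) = 2·486 = 972
m[20] = 2·max(18,729) = 2·729 = 1458
m[21] = 3·max(18,729) = 3·729 = 2187
m[22] = 2·max(20,1458) = 2·1458 = 2916
One optimal split: 3 + 3 + 3 + 3 + 3 + 3 + 2 + 2; product 3·3·3·3·3·3·2·2 = 2916.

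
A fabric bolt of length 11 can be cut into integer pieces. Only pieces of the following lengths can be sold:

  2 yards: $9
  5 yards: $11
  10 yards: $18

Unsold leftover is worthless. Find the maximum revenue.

45

Consider every possible first cut. best[k] is the best of p[i]+best[k−i] over all sellable i≤k.
best[1] = 0
best[2] = 9
best[3] = 9
best[4] = 18  (first piece 2, then best[2]=9)
best[5] = max(9+9, 11+0) = 18
best[6] = max(9+18, 11+0) = 27
best[7] = max(9+18, 11+9) = 27
best[8] = max(9+27, 11+9) = 36
best[9] = max(9+27, 11+18) = 36
best[10] = max(9+36, 11+18, 18+0) = 45
best[11] = max(9+36, 11+27, 18+0) = 45
One optimal cutting: pieces 2 + 2 + 2 + 2 + 2 with 1 yard of scrap → $45.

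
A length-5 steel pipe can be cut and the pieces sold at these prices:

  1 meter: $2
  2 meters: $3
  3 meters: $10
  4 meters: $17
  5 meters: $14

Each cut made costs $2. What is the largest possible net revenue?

17

Let v[k] be the best obtainable value from length k. For each k, try every first piece i and keep the best of price[i] + v[k−i] minus the 2 cut fee when i<k.
v[1] = 2
v[2] = 3
v[3] = 10
v[4] = 17
v[5] = 17  (first piece 1, then v[4]=17)
One optimal plan: pieces 4 + 1 (1 cut) → $19 − $2 = $17.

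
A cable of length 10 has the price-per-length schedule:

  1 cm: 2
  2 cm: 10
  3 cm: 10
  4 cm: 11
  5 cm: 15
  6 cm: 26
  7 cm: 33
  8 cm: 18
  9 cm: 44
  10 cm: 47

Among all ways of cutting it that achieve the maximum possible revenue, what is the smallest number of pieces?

Consider every possible first cut. r[k] is the best of p[i]+r[k−i] over all sellable i≤k.
r[1] = 2
r[2] = max(2+2, 10+0) = 10
r[3] = max(2+10, 10+2, 10+0) = 12
r[4] = max(2+12, 10+10, 10+2, 11+0) = 20
r[5] = max(2+20, 10+12, 10+10, 11+2, 15+0) = 22
r[6] = max(2+22, 10+20, 10+12, 11+10, 15+2, 26+0) = 30
r[7] = max(2+30, 10+22, 10+20, …, 26+2, 33+0) = 33
r[8] = max(2+33, 10+30, 10+22, …, 33+2, 18+0) = 40
r[9] = max(2+40, 10+33, 10+30, …, 18+2, 44+0) = 44
r[10] = max(2+44, 10+40, 10+33, …, 44+2, 47+0) = 50
Maximum revenue is 50.
Now minimize piece count subject to staying optimal: for each k, pieces[k] = 1 + min over i with p[i]+r[k−i]=r[k] of pieces[k−i].
pieces[7] = 1
pieces[8] = 4
pieces[9] = 1
pieces[10] = 5

5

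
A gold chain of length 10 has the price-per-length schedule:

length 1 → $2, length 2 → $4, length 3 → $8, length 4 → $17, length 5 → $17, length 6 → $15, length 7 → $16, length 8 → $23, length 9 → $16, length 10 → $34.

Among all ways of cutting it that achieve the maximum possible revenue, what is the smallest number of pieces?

Build r[k] bottom-up: r[k] = max over allowed piece i of (p[i] + r[k−i]).
r[1] = 2
r[2] = max(2+2, 4+0) = 4
r[3] = max(2+4, 4+2, 8+0) = 8
r[4] = max(2+8, 4+4, 8+2, 17+0) = 17
r[5] = max(2+17, 4+8, 8+4, 17+2, 17+0) = 19
r[6] = max(2+19, 4+17, 8+8, 17+4, 17+2, 15+0) = 21
r[7] = max(2+21, 4+19, 8+17, …, 15+2, 16+0) = 25
r[8] = max(2+25, 4+21, 8+19, …, 16+2, 23+0) = 34
r[9] = max(2+34, 4+25, 8+21, …, 23+2, 16+0) = 36
r[10] = max(2+36, 4+34, 8+25, …, 16+2, 34+0) = 38
Maximum revenue is $38.
Now minimize piece count subject to staying optimal: for each k, pieces[k] = 1 + min over i with p[i]+r[k−i]=r[k] of pieces[k−i].
pieces[7] = 2
pieces[8] = 2
pieces[9] = 3
pieces[10] = 3

3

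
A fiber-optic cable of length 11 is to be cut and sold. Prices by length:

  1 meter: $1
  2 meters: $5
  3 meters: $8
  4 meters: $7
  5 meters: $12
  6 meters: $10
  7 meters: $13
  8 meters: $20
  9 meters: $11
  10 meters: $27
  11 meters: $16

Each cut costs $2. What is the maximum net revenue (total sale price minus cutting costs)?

Build v[k] bottom-up: v[k] = max over allowed piece i of (p[i] + v[k−i]) − 2 per cut.
v[1] = 1
v[2] = max(1+1-2, 5+0) = 5
v[3] = max(1+5-2, 5+1-2, 8+0) = 8
v[4] = max(1+8-2, 5+5-2, 8+1-2, 7+0) = 8
v[5] = max(1+8-2, 5+8-2, 8+5-2, 7+1-2, 12+0) = 12
v[6] = max(1+12-2, 5+8-2, 8+8-2, 7+5-2, 12+1-2, 10+0) = 14
v[7] = max(1+14-2, 5+12-2, 8+8-2, …, 10+1-2, 13+0) = 15
v[8] = max(1+15-2, 5+14-2, 8+12-2, …, 13+1-2, 20+0) = 20
v[9] = max(1+20-2, 5+15-2, 8+14-2, …, 20+1-2, 11+0) = 20
v[10] = max(1+20-2, 5+20-2, 8+15-2, …, 11+1-2, 27+0) = 27
v[11] = max(1+27-2, 5+20-2, 8+20-2, …, 27+1-2, 16+0) = 26
One optimal plan: pieces 10 + 1 (1 cut) → $28 − $2 = $26.

26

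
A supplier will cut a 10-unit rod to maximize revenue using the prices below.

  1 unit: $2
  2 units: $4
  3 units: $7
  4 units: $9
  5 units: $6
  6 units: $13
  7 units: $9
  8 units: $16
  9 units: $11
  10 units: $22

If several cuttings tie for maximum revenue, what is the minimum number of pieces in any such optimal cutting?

Let r[k] be the best obtainable value from length k. For each k, try every first piece i and keep the best of price[i] + r[k−i].
r[1] = 2
r[2] = max(2+2, 4+0) = 4
r[3] = max(2+4, 4+2, 7+0) = 7
r[4] = max(2+7, 4+4, 7+2, 9+0) = 9
r[5] = max(2+9, 4+7, 7+4, 9+2, 6+0) = 11
r[6] = max(2+11, 4+9, 7+7, 9+4, 6+2, 13+0) = 14
r[7] = max(2+14, 4+11, 7+9, …, 13+2, 9+0) = 16
r[8] = max(2+16, 4+14, 7+11, …, 9+2, 16+0) = 18
r[9] = max(2+18, 4+16, 7+14, …, 16+2, 11+0) = 21
r[10] = max(2+21, 4+18, 7+16, …, 11+2, 22+0) = 23
Maximum revenue is $23.
Now minimize piece count subject to staying optimal: for each k, pieces[k] = 1 + min over i with p[i]+r[k−i]=r[k] of pieces[k−i].
pieces[7] = 2
pieces[8] = 2
pieces[9] = 3
pieces[10] = 3

3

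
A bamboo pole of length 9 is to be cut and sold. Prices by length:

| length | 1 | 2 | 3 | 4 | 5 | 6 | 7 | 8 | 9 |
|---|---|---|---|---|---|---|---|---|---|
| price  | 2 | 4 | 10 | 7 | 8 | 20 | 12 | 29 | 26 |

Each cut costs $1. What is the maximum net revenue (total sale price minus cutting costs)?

Consider every possible first cut. net[k] is the best of p[i]+net[k−i] over all sellable i≤k, charging 1 whenever i<k.
net[1] = 2
net[2] = max(2+2-1, 4+0) = 4
net[3] = max(2+4-1, 4+2-1, 10+0) = 10
net[4] = max(2+10-1, 4+4-1, 10+2-1, 7+0) = 11
net[5] = max(2+11-1, 4+10-1, 10+4-1, 7+2-1, 8+0) = 13
net[6] = max(2+13-1, 4+11-1, 10+10-1, 7+4-1, 8+2-1, 20+0) = 20
net[7] = max(2+20-1, 4+13-1, 10+11-1, …, 20+2-1, 12+0) = 21
net[8] = max(2+21-1, 4+20-1, 10+13-1, …, 12+2-1, 29+0) = 29
net[9] = max(2+29-1, 4+21-1, 10+20-1, …, 29+2-1, 26+0) = 30
One optimal plan: pieces 8 + 1 (1 cut) → $31 − $1 = $30.

30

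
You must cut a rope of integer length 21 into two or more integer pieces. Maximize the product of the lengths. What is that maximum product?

Fill P[k] for k=2..21: at each k try every first piece i and multiply by the better of (k−i) uncut or P[k−i].
Small cases: P[2]=1, P[3]=2, P[4]=4, P[5]=6, P[6]=9, P[7]=12, P[8]=18, P[9]=27, P[10]=36, P[11]=54, P[12]=81, P[13]=108, P[14]=162, P[15]=243, P[16]=324.
P[17] = max(1·324, 2·243, 3·162, …, 15·2, 16·1) = 486
P[18] = max(1·486, 2·324, 3·243, …, 16·2, 17·1) = 729
P[19] = max(1·729, 2·486, 3·324, …, 17·2, 18·1) = 972
P[20] = max(1·972, 2·729, 3·486, …, 18·2, 19·1) = 1458
P[21] = max(1·1458, 2·972, 3·729, …, 19·2, 20·1) = 2187
One optimal split: 3 + 3 + 3 + 3 + 3 + 3 + 3; product 3·3·3·3·3·3·3 = 2187.

2187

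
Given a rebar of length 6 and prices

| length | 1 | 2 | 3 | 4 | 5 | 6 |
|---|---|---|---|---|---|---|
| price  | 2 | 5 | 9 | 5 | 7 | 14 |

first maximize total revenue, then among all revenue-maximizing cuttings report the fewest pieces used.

Build r[k] bottom-up: r[k] = max over allowed piece i of (p[i] + r[k−i]).
r[1] = 2
r[2] = 5
r[3] = 9
r[4] = 11  (first piece 1, then r[3]=9)
r[5] = 14  (first piece 2, then r[3]=9)
r[6] = 18  (first piece 3, then r[3]=9)
Maximum revenue is ₹18.
Now minimize piece count subject to staying optimal: for each k, pieces[k] = 1 + min over i with p[i]+r[k−i]=r[k] of pieces[k−i].
pieces[3] = 1
pieces[4] = 2
pieces[5] = 2
pieces[6] = 2

2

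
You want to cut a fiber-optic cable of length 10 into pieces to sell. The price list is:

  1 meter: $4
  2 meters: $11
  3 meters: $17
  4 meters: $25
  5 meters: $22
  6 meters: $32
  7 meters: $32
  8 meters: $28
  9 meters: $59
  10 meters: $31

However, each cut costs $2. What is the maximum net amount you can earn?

Build net[k] bottom-up: net[k] = max over allowed piece i of (p[i] + net[k−i]) − 2 per cut.
net[1] = 4
net[2] = 11
net[3] = 17
net[4] = 25
net[5] = 27  (first piece 1, then net[4]=25)
net[6] = 34  (first piece 2, then net[4]=25)
net[7] = 40  (first piece 3, then net[4]=25)
net[8] = 48  (first piece 4, then net[4]=25)
net[9] = 59
net[10] = 61  (first piece 1, then net[9]=59)
One optimal plan: pieces 9 + 1 (1 cut) → $63 − $2 = $61.

61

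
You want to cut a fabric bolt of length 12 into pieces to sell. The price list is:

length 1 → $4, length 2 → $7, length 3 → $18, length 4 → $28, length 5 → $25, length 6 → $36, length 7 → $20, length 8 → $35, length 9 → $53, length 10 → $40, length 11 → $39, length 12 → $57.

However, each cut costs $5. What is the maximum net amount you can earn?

74

Build v[k] bottom-up: v[k] = max over allowed piece i of (p[i] + v[k−i]) − 5 per cut.
v[1] = 4
v[2] = 7
v[3] = 18
v[4] = 28
v[5] = 27  (first piece 1, then v[4]=28)
v[6] = 36
v[7] = 41  (first piece 3, then v[4]=28)
v[8] = 51  (first piece 4, then v[4]=28)
v[9] = 53
v[10] = 59  (first piece 4, then v[6]=36)
v[11] = 64  (first piece 3, then v[8]=51)
v[12] = 74  (first piece 4, then v[8]=51)
One optimal plan: pieces 4 + 4 + 4 (2 cuts) → $84 − $10 = $74.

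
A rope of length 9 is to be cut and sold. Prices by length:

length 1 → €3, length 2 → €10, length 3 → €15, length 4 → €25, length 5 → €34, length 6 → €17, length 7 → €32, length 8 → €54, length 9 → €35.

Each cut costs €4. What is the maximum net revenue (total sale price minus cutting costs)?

55

Let net[k] be the best obtainable value from length k. For each k, try every first piece i and keep the best of price[i] + net[k−i] minus the 4 cut fee when i<k.
net[1] = 3
net[2] = 10
net[3] = 15
net[4] = 25
net[5] = 34
net[6] = 33  (first piece 1, then net[5]=34)
net[7] = 40  (first piece 2, then net[5]=34)
net[8] = 54
net[9] = 55  (first piece 4, then net[5]=34)
One optimal plan: pieces 5 + 4 (1 cut) → €59 − €4 = €55.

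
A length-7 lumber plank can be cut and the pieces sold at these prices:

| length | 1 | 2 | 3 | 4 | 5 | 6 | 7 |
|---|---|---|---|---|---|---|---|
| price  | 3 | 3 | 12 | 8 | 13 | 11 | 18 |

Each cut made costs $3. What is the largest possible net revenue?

21

Let net[k] be the best obtainable value from length k. For each k, try every first piece i and keep the best of price[i] + net[k−i] minus the 3 cut fee when i<k.
net[1] = 3
net[2] = max(3+3-3, 3+0) = 3
net[3] = max(3+3-3, 3+3-3, 12+0) = 12
net[4] = max(3+12-3, 3+3-3, 12+3-3, 8+0) = 12
net[5] = max(3+12-3, 3+12-3, 12+3-3, 8+3-3, 13+0) = 13
net[6] = max(3+13-3, 3+12-3, 12+12-3, 8+3-3, 13+3-3, 11+0) = 21
net[7] = max(3+21-3, 3+13-3, 12+12-3, …, 11+3-3, 18+0) = 21
One optimal plan: pieces 3 + 3 + 1 (2 cuts) → $27 − $6 = $21.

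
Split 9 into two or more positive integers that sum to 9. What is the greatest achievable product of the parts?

Fill m[k] for k=2..9: at each k try every first piece i and multiply by the better of (k−i) uncut or m[k−i].
m[2] = 1·max(1,0) = 1·1 = 1
m[3] = 1·max(2,1) = 1·2 = 2
m[4] = 2·max(2,1) = 2·2 = 4
m[5] = 2·max(3,2) = 2·3 = 6
m[6] = 3·max(3,2) = 3·3 = 9
m[7] = 2·max(5,6) = 2·6 = 12
m[8] = 2·max(6,9) = 2·9 = 18
m[9] = 3·max(6,9) = 3·9 = 27
One optimal split: 3 + 3 + 3; product 3·3·3 = 27.

27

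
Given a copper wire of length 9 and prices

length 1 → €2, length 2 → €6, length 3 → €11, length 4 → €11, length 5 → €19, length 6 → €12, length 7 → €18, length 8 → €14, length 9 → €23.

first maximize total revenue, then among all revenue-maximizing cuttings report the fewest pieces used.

3

Build r[k] bottom-up: r[k] = max over allowed piece i of (p[i] + r[k−i]).
r[1] = 2
r[2] = 6
r[3] = 11
r[4] = 13  (first piece 1, then r[3]=11)
r[5] = 19
r[6] = 22  (first piece 3, then r[3]=11)
r[7] = 25  (first piece 2, then r[5]=19)
r[8] = 30  (first piece 3, then r[5]=19)
r[9] = 33  (first piece 3, then r[6]=22)
Maximum revenue is €33.
Now minimize piece count subject to staying optimal: for each k, pieces[k] = 1 + min over i with p[i]+r[k−i]=r[k] of pieces[k−i].
pieces[6] = 2
pieces[7] = 2
pieces[8] = 2
pieces[9] = 3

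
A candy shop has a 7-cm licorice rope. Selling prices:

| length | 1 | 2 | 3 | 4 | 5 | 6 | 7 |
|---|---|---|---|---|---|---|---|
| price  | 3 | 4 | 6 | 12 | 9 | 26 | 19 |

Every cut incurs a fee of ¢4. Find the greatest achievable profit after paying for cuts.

25

Let r[k] be the best obtainable value from length k. For each k, try every first piece i and keep the best of price[i] + r[k−i] minus the 4 cut fee when i<k.
r[1] = 3
r[2] = max(3+3-4, 4+0) = 4
r[3] = max(3+4-4, 4+3-4, 6+0) = 6
r[4] = max(3+6-4, 4+4-4, 6+3-4, 12+0) = 12
r[5] = max(3+12-4, 4+6-4, 6+4-4, 12+3-4, 9+0) = 11
r[6] = max(3+11-4, 4+12-4, 6+6-4, 12+4-4, 9+3-4, 26+0) = 26
r[7] = max(3+26-4, 4+11-4, 6+12-4, …, 26+3-4, 19+0) = 25
One optimal plan: pieces 6 + 1 (1 cut) → ¢29 − ¢4 = ¢25.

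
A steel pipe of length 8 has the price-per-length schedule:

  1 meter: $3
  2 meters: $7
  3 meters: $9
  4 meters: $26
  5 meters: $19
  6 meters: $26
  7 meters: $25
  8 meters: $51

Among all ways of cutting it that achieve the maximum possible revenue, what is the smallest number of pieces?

Consider every possible first cut. r[k] is the best of p[i]+r[k−i] over all sellable i≤k.
r[1] = 3
r[2] = 7
r[3] = 10  (first piece 1, then r[2]=7)
r[4] = 26
r[5] = 29  (first piece 1, then r[4]=26)
r[6] = 33  (first piece 2, then r[4]=26)
r[7] = 36  (first piece 1, then r[6]=33)
r[8] = 52  (first piece 4, then r[4]=26)
Maximum revenue is $52.
Now minimize piece count subject to staying optimal: for each k, pieces[k] = 1 + min over i with p[i]+r[k−i]=r[k] of pieces[k−i].
pieces[5] = 2
pieces[6] = 2
pieces[7] = 3
pieces[8] = 2

2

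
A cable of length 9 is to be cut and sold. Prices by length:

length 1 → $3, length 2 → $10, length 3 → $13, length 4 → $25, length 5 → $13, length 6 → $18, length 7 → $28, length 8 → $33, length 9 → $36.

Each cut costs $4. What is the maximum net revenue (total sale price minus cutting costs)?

Consider every possible first cut. v[k] is the best of p[i]+v[k−i] over all sellable i≤k, charging 4 whenever i<k.
v[1] = 3
v[2] = max(3+3-4, 10+0) = 10
v[3] = max(3+10-4, 10+3-4, 13+0) = 13
v[4] = max(3+13-4, 10+10-4, 13+3-4, 25+0) = 25
v[5] = max(3+25-4, 10+13-4, 13+10-4, 25+3-4, 13+0) = 24
v[6] = max(3+24-4, 10+25-4, 13+13-4, 25+10-4, 13+3-4, 18+0) = 31
v[7] = max(3+31-4, 10+24-4, 13+25-4, …, 18+3-4, 28+0) = 34
v[8] = max(3+34-4, 10+31-4, 13+24-4, …, 28+3-4, 33+0) = 46
v[9] = max(3+46-4, 10+34-4, 13+31-4, …, 33+3-4, 36+0) = 45
One optimal plan: pieces 4 + 4 + 1 (2 cuts) → $53 − $8 = $45.

45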